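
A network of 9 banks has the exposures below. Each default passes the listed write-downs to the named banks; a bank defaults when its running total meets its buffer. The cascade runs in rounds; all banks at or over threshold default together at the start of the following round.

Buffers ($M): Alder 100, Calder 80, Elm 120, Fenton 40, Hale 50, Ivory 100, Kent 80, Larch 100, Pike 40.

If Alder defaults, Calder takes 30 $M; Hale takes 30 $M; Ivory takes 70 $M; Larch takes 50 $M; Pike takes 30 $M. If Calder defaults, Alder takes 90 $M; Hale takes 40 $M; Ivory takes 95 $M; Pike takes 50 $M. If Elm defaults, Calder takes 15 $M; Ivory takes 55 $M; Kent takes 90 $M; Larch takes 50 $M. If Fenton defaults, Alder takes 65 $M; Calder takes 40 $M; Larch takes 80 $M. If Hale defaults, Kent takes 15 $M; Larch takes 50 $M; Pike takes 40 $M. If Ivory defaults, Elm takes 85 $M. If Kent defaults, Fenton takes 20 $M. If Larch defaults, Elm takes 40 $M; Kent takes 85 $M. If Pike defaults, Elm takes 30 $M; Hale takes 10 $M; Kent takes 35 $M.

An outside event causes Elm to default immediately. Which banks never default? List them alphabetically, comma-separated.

Round 1 — Elm defaults (initial).
  Calder: +15 → 15 < 80
  Ivory: +55 → 55 < 100
  Kent: +90 → 90 ≥ 80
  Larch: +50 → 50 < 100
Round 2 — Kent defaults.
  Fenton: +20 → 20 < 40
No further defaults.

Alder, Calder, Fenton, Hale, Ivory, Larch, Pike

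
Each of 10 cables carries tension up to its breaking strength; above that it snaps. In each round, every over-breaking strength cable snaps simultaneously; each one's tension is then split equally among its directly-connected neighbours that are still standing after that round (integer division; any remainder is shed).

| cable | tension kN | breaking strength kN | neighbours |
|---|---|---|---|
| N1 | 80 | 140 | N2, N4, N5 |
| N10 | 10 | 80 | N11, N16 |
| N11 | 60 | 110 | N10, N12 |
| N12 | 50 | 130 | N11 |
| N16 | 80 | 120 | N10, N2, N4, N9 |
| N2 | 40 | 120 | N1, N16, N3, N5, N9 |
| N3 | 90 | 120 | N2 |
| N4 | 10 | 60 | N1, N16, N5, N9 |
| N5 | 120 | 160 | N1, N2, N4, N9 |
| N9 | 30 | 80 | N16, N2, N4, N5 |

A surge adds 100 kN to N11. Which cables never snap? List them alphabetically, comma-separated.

N12

Round 1 — N11 at 160 > 110. N11 snaps.
  N11 sheds 160 kN to N10, N12: 80 each.
    N10: 10+80 = 90 > 80
    N12: 50+80 = 130 ≤ 130
Round 2 — N10 snaps.
  N10 sheds 90 kN to N16: 90 each.
    N16: 80+90 = 170 > 120
Round 3 — N16 snaps.
  N16 sheds 170 kN to N2, N4, N9: 56 each (2 lost).
    N2: 40+56 = 96 ≤ 120
    N4: 10+56 = 66 > 60
    N9: 30+56 = 86 > 80
Round 4 — N4, N9 snap.
  N4 sheds 66 kN to N1, N5: 33 each.
    N1: 80+33 = 113 ≤ 140
    N5: 120+33 = 153 ≤ 160
  N9 sheds 86 kN to N2, N5: 43 each.
    N2: 96+43 = 139 > 120
    N5: 153+43 = 196 > 160
Round 5 — N2, N5 snap.
  N2 sheds 139 kN to N1, N3: 69 each (1 lost).
    N1: 113+69 = 182 > 140
    N3: 90+69 = 159 > 120
  N5 sheds 196 kN to N1: 196 each.
    N1: 182+196 = 378 > 140
Round 6 — N1, N3 snap.
  N1 sheds 378 kN: no online neighbours, lost.
  N3 sheds 159 kN: no online neighbours, lost.
No further breaks.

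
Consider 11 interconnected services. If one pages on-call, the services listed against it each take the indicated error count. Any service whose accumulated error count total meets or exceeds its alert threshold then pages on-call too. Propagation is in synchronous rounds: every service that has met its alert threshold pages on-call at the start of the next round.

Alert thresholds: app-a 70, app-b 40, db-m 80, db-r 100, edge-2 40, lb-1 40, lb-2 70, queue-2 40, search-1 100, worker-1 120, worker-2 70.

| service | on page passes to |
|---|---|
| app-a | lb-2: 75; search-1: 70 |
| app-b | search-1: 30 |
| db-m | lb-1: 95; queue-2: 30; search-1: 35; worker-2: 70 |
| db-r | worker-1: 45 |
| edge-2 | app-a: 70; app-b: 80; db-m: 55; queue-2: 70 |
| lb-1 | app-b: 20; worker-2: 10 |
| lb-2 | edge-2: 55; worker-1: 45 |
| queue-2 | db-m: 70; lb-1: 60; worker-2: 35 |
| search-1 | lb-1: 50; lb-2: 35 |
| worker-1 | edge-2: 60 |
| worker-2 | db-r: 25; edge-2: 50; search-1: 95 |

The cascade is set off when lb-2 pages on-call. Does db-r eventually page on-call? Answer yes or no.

no

Round 1 — lb-2 pages on-call (initial).
  edge-2: +55 → 55 ≥ 40
  worker-1: +45 → 45 < 120
Round 2 — edge-2 pages on-call.
  app-a: +70 → 70 ≥ 70
  app-b: +80 → 80 ≥ 40
  db-m: +55 → 55 < 80
  queue-2: +70 → 70 ≥ 40
Round 3 — app-a, app-b, queue-2 page on-call.
  db-m: +70 → 125 ≥ 80
  lb-1: +60 → 60 ≥ 40
  search-1: +70+30 → 100 ≥ 100
  worker-2: +35 → 35 < 70
Round 4 — db-m, lb-1, search-1 page on-call.
  worker-2: +70+10 → 115 ≥ 70
Round 5 — worker-2 pages on-call.
  db-r: +25 → 25 < 100
No further pages.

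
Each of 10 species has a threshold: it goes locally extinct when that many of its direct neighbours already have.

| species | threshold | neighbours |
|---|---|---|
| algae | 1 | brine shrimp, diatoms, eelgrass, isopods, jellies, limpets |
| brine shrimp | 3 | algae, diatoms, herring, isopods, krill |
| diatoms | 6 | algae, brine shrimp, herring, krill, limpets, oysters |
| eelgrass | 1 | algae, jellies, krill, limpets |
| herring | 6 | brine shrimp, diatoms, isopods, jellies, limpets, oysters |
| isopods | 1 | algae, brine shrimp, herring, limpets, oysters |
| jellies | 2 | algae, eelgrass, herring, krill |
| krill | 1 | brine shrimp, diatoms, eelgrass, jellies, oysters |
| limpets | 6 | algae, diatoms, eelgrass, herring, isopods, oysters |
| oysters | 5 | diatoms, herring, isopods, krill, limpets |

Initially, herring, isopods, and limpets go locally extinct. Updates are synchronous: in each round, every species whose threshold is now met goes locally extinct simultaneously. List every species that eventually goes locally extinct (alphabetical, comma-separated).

Round 1 — herring, isopods, limpets go locally extinct (initial).
Round 2 — checking thresholds:
  algae: 2 of 6 neighbours ≥ 1, goes locally extinct.
  brine shrimp: 2 of 5 neighbours < 3, below threshold.
  diatoms: 2 of 6 neighbours < 6, below threshold.
  eelgrass: 1 of 4 neighbours ≥ 1, goes locally extinct.
  jellies: 1 of 4 neighbours < 2, below threshold.
  oysters: 3 of 5 neighbours < 5, below threshold.
Round 3 — checking thresholds:
  brine shrimp: 3 of 5 neighbours ≥ 3, goes locally extinct.
  diatoms: 3 of 6 neighbours < 6, below threshold.
  jellies: 3 of 4 neighbours ≥ 2, goes locally extinct.
  krill: 1 of 5 neighbours ≥ 1, goes locally extinct.
  oysters: 3 of 5 neighbours < 5, below threshold.
Round 4 — no new extinctions; cascade stops.

algae, brine shrimp, eelgrass, herring, isopods, jellies, krill, limpets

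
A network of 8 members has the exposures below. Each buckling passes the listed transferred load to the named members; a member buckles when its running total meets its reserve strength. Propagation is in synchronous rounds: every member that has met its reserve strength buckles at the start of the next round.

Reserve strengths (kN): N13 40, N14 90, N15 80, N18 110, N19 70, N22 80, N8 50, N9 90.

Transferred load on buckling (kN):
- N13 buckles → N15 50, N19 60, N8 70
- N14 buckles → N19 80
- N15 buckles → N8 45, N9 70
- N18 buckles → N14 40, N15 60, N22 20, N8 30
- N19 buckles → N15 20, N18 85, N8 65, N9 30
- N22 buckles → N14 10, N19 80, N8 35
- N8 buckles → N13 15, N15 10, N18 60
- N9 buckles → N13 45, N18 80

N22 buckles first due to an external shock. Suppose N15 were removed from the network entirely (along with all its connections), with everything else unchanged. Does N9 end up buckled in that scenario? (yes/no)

With N15 removed:
Round 1 — N22 buckles (initial).
  N14: +10 → 10 < 90
  N19: +80 → 80 ≥ 70
  N8: +35 → 35 < 50
Round 2 — N19 buckles.
  N18: +85 → 85 < 110
  N8: +65 → 100 ≥ 50
  N9: +30 → 30 < 90
Round 3 — N8 buckles.
  N13: +15 → 15 < 40
  N18: +60 → 145 ≥ 110
Round 4 — N18 buckles.
  N14: +40 → 50 < 90
No further bucklings.

no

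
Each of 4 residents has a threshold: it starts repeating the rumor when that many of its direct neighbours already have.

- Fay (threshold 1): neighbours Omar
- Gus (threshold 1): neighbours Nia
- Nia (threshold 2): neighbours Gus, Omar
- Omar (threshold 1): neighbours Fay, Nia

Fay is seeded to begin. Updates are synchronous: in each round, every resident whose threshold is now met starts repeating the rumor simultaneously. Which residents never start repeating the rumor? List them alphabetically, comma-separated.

Round 1 — Fay starts repeating the rumor (initial).
Round 2 — checking thresholds:
  Omar: 1 of 2 neighbours ≥ 1, starts repeating the rumor.
Round 3 — no new spreads; cascade stops.

Gus, Nia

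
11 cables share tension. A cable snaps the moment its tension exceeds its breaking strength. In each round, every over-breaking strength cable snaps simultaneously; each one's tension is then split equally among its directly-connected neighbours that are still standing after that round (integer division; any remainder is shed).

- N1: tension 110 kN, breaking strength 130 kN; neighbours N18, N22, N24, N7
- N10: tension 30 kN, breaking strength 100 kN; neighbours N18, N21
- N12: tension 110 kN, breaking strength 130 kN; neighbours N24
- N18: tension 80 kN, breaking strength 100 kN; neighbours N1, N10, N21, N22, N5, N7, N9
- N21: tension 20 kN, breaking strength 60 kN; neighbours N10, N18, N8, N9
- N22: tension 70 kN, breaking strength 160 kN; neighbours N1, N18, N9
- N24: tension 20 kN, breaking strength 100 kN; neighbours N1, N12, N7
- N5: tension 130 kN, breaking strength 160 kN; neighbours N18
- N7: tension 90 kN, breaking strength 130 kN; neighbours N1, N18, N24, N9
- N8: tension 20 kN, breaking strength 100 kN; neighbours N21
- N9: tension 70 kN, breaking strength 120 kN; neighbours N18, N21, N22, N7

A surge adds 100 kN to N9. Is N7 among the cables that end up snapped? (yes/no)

Round 1 — N9 at 170 > 120. N9 snaps.
  N9 sheds 170 kN to N18, N21, N22, N7: 42 each (2 lost).
    N18: 80+42 = 122 > 100
    N21: 20+42 = 62 > 60
    N22: 70+42 = 112 ≤ 160
    N7: 90+42 = 132 > 130
Round 2 — N18, N21, N7 snap.
  N18 sheds 122 kN to N1, N10, N22, N5: 30 each (2 lost).
    N1: 110+30 = 140 > 130
    N10: 30+30 = 60 ≤ 100
    N22: 112+30 = 142 ≤ 160
    N5: 130+30 = 160 ≤ 160
  N21 sheds 62 kN to N10, N8: 31 each.
    N10: 60+31 = 91 ≤ 100
    N8: 20+31 = 51 ≤ 100
  N7 sheds 132 kN to N1, N24: 66 each.
    N1: 140+66 = 206 > 130
    N24: 20+66 = 86 ≤ 100
Round 3 — N1 snaps.
  N1 sheds 206 kN to N22, N24: 103 each.
    N22: 142+103 = 245 > 160
    N24: 86+103 = 189 > 100
Round 4 — N22, N24 snap.
  N22 sheds 245 kN: no online neighbours, lost.
  N24 sheds 189 kN to N12: 189 each.
    N12: 110+189 = 299 > 130
Round 5 — N12 snaps.
  N12 sheds 299 kN: no online neighbours, lost.
No further breaks.

yes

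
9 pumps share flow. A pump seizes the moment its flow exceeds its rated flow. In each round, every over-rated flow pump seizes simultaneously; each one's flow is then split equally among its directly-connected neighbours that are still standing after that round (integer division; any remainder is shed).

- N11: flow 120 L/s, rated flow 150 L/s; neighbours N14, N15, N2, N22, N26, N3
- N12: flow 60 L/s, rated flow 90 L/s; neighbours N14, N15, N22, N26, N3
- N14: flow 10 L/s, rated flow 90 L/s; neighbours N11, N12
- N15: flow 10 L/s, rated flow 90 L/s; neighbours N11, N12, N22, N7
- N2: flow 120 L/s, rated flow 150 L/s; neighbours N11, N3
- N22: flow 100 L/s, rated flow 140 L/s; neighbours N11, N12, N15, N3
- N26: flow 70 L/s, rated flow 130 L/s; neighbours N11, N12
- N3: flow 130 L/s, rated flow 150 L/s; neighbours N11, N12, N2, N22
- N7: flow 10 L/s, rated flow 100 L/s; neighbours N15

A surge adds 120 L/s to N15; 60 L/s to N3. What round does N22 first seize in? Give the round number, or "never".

Round 1 — N15 at 130 > 90; N3 at 190 > 150. N15, N3 seize.
  N15 sheds 130 L/s to N11, N12, N22, N7: 32 each (2 lost).
    N11: 120+32 = 152 > 150
    N12: 60+32 = 92 > 90
    N22: 100+32 = 132 ≤ 140
    N7: 10+32 = 42 ≤ 100
  N3 sheds 190 L/s to N11, N12, N2, N22: 47 each (2 lost).
    N11: 152+47 = 199 > 150
    N12: 92+47 = 139 > 90
    N2: 120+47 = 167 > 150
    N22: 132+47 = 179 > 140
Round 2 — N11, N12, N2, N22 seize.
  N11 sheds 199 L/s to N14, N26: 99 each (1 lost).
    N14: 10+99 = 109 > 90
    N26: 70+99 = 169 > 130
  N12 sheds 139 L/s to N14, N26: 69 each (1 lost).
    N14: 109+69 = 178 > 90
    N26: 169+69 = 238 > 130
  N2 sheds 167 L/s: no online neighbours, lost.
  N22 sheds 179 L/s: no online neighbours, lost.
Round 3 — N14, N26 seize.
  N14 sheds 178 L/s: no online neighbours, lost.
  N26 sheds 238 L/s: no online neighbours, lost.
No further seizures.

2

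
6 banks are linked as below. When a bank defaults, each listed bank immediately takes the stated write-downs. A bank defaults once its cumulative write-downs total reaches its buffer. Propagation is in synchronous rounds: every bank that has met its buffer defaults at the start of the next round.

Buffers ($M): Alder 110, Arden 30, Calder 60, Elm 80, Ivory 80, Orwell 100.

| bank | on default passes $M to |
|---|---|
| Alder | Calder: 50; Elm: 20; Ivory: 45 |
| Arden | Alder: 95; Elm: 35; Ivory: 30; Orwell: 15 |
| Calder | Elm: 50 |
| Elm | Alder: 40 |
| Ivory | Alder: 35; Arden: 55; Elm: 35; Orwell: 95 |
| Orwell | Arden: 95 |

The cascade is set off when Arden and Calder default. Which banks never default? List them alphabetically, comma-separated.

Ivory, Orwell

Round 1 — Arden, Calder default (initial).
  Alder: +95 → 95 < 110
  Elm: +35+50 → 85 ≥ 80
  Ivory: +30 → 30 < 80
  Orwell: +15 → 15 < 100
Round 2 — Elm defaults.
  Alder: +40 → 135 ≥ 110
Round 3 — Alder defaults.
  Ivory: +45 → 75 < 80
No further defaults.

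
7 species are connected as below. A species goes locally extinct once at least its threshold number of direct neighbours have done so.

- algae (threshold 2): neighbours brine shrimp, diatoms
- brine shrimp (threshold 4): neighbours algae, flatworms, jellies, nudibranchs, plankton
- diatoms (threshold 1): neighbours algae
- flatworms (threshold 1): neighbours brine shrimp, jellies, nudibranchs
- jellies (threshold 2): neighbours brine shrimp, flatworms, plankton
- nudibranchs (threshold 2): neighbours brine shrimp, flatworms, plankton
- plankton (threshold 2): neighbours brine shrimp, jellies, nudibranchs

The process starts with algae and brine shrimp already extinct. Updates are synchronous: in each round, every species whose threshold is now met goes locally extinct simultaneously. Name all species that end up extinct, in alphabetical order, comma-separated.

Round 1 — algae, brine shrimp go locally extinct (initial).
Round 2 — checking thresholds:
  diatoms: 1 of 1 neighbours ≥ 1, goes locally extinct.
  flatworms: 1 of 3 neighbours ≥ 1, goes locally extinct.
  jellies: 1 of 3 neighbours < 2, holds.
  nudibranchs: 1 of 3 neighbours < 2, holds.
  plankton: 1 of 3 neighbours < 2, holds.
Round 3 — checking thresholds:
  jellies: 2 of 3 neighbours ≥ 2, goes locally extinct.
  nudibranchs: 2 of 3 neighbours ≥ 2, goes locally extinct.
  plankton: 1 of 3 neighbours < 2, holds.
Round 4 — checking thresholds:
  plankton: 3 of 3 neighbours ≥ 2, goes locally extinct.
Round 5 — no new extinctions; cascade stops.

algae, brine shrimp, diatoms, flatworms, jellies, nudibranchs, plankton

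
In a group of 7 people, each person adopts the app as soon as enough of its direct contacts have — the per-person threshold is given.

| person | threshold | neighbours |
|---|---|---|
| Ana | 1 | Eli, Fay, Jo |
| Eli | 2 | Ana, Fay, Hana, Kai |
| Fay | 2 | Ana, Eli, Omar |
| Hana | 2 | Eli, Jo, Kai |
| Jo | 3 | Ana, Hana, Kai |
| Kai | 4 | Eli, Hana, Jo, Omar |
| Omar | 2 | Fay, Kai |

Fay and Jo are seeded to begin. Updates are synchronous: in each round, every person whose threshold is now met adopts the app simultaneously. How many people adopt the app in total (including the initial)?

Round 1 — Fay, Jo adopt the app (initial).
Round 2 — checking thresholds:
  Ana: 2 of 3 neighbours ≥ 1, adopts the app.
  Eli: 1 of 4 neighbours < 2, holds.
  Hana: 1 of 3 neighbours < 2, holds.
  Kai: 1 of 4 neighbours < 4, holds.
  Omar: 1 of 2 neighbours < 2, holds.
Round 3 — checking thresholds:
  Eli: 2 of 4 neighbours ≥ 2, adopts the app.
  Hana: 1 of 3 neighbours < 2, holds.
  Kai: 1 of 4 neighbours < 4, holds.
  Omar: 1 of 2 neighbours < 2, holds.
Round 4 — checking thresholds:
  Hana: 2 of 3 neighbours ≥ 2, adopts the app.
  Kai: 2 of 4 neighbours < 4, holds.
  Omar: 1 of 2 neighbours < 2, holds.
Round 5 — no new adoptions; cascade stops.

5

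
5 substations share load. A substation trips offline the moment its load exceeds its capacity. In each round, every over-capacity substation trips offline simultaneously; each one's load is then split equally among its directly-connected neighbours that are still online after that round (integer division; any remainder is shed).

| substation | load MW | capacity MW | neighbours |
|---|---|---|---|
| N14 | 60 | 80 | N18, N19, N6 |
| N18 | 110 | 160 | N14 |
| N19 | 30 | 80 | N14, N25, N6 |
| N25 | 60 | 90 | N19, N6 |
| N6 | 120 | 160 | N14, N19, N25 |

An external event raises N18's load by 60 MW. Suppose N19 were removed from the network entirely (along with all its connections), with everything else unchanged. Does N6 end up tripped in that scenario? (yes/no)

yes

With N19 removed:
Round 1 — N18 at 170 > 160. N18 trips offline.
  N18 sheds 170 MW to N14: 170 each.
    N14: 60+170 = 230 > 80
Round 2 — N14 trips offline.
  N14 sheds 230 MW to N6: 230 each.
    N6: 120+230 = 350 > 160
Round 3 — N6 trips offline.
  N6 sheds 350 MW to N25: 350 each.
    N25: 60+350 = 410 > 90
Round 4 — N25 trips offline.
  N25 sheds 410 MW: no online neighbours, lost.
No further trips.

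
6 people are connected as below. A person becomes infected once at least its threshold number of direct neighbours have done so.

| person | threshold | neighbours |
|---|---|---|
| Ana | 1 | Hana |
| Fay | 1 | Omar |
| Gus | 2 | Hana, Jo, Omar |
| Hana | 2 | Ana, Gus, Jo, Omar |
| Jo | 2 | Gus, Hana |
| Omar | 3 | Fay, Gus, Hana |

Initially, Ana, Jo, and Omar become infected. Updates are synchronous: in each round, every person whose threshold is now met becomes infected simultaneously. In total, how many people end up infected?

6

Round 1 — Ana, Jo, Omar become infected (initial).
Round 2 — checking thresholds:
  Fay: 1 of 1 neighbours ≥ 1, becomes infected.
  Gus: 2 of 3 neighbours ≥ 2, becomes infected.
  Hana: 3 of 4 neighbours ≥ 2, becomes infected.
Round 3 — no new infections; cascade stops.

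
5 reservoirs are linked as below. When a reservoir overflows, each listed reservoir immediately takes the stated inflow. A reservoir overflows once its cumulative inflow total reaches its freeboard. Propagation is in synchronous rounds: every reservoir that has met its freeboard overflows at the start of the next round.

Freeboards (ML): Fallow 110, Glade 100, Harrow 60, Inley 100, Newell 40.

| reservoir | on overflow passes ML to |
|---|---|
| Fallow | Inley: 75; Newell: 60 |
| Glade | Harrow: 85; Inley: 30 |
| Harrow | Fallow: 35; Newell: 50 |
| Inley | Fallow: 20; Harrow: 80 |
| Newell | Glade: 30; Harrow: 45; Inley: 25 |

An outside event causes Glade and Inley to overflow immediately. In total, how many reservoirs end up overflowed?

Round 1 — Glade, Inley overflow (initial).
  Fallow: +20 → 20 < 110
  Harrow: +85+80 → 165 ≥ 60
Round 2 — Harrow overflows.
  Fallow: +35 → 55 < 110
  Newell: +50 → 50 ≥ 40
Round 3 — Newell overflows.
No further overflows.

4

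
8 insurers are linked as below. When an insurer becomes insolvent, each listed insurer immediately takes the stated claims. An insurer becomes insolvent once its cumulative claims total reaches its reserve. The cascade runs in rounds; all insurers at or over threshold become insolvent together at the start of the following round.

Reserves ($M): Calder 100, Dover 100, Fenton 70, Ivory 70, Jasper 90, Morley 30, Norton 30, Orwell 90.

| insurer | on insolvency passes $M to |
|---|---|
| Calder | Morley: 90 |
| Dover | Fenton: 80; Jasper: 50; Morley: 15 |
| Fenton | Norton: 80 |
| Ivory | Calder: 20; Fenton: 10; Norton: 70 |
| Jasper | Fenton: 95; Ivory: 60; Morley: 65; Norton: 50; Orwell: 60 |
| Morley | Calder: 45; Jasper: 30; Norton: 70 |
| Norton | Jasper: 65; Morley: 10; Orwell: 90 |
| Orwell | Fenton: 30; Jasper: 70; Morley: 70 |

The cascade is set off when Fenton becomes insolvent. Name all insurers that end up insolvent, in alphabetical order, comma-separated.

Round 1 — Fenton becomes insolvent (initial).
  Norton: +80 → 80 ≥ 30
Round 2 — Norton becomes insolvent.
  Jasper: +65 → 65 < 90
  Morley: +10 → 10 < 30
  Orwell: +90 → 90 ≥ 90
Round 3 — Orwell becomes insolvent.
  Jasper: +70 → 135 ≥ 90
  Morley: +70 → 80 ≥ 30
Round 4 — Jasper, Morley become insolvent.
  Calder: +45 → 45 < 100
  Ivory: +60 → 60 < 70
No further insolvencies.

Fenton, Jasper, Morley, Norton, Orwell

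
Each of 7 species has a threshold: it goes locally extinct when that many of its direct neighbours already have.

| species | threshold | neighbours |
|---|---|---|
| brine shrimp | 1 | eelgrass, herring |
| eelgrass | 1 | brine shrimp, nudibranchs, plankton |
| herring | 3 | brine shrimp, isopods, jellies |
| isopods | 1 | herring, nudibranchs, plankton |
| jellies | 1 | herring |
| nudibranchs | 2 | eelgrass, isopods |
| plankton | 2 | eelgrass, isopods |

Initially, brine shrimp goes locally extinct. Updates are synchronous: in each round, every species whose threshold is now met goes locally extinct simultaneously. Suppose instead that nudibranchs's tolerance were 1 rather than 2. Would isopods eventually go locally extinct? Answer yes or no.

With nudibranchs's tolerance at 1:
Round 1 — brine shrimp goes locally extinct (initial).
Round 2 — checking thresholds:
  eelgrass: 1 of 3 neighbours ≥ 1, goes locally extinct.
  herring: 1 of 3 neighbours < 3, below threshold.
Round 3 — checking thresholds:
  herring: 1 of 3 neighbours < 3, below threshold.
  nudibranchs: 1 of 2 neighbours ≥ 1, goes locally extinct.
  plankton: 1 of 2 neighbours < 2, below threshold.
Round 4 — checking thresholds:
  herring: 1 of 3 neighbours < 3, below threshold.
  isopods: 1 of 3 neighbours ≥ 1, goes locally extinct.
  plankton: 1 of 2 neighbours < 2, below threshold.
Round 5 — checking thresholds:
  herring: 2 of 3 neighbours < 3, below threshold.
  plankton: 2 of 2 neighbours ≥ 2, goes locally extinct.
Round 6 — no new extinctions; cascade stops.

yes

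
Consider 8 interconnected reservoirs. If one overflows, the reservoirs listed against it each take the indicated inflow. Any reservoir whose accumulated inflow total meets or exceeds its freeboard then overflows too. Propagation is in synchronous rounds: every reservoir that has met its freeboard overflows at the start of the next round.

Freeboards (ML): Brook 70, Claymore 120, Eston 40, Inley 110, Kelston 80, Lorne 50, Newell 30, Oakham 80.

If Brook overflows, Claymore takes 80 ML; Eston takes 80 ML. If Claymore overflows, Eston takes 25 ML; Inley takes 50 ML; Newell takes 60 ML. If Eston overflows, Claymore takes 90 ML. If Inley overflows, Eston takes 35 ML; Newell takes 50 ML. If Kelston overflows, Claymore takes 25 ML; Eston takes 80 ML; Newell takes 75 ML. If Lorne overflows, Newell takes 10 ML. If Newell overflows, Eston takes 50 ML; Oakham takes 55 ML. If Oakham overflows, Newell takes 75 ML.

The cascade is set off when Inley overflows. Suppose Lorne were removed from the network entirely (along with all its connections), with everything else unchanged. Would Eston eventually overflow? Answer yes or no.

yes

With Lorne removed:
Round 1 — Inley overflows (initial).
  Eston: +35 → 35 < 40
  Newell: +50 → 50 ≥ 30
Round 2 — Newell overflows.
  Eston: +50 → 85 ≥ 40
  Oakham: +55 → 55 < 80
Round 3 — Eston overflows.
  Claymore: +90 → 90 < 120
No further overflows.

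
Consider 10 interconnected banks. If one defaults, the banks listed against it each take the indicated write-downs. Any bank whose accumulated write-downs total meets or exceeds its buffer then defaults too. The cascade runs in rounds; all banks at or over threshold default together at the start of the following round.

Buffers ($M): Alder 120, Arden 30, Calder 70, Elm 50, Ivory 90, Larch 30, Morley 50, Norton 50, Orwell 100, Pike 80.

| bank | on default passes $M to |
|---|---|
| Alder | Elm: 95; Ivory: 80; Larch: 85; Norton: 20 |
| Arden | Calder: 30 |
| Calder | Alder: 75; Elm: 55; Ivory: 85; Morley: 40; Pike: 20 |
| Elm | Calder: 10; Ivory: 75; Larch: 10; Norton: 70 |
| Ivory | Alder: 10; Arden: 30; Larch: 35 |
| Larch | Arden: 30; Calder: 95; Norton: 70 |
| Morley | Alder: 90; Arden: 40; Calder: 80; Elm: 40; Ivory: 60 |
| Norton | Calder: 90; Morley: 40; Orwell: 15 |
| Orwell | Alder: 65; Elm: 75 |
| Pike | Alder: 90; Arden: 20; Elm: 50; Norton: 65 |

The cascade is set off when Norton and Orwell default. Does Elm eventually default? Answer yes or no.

yes

Round 1 — Norton, Orwell default (initial).
  Alder: +65 → 65 < 120
  Calder: +90 → 90 ≥ 70
  Elm: +75 → 75 ≥ 50
  Morley: +40 → 40 < 50
Round 2 — Calder, Elm default.
  Alder: +75 → 140 ≥ 120
  Ivory: +85+75 → 160 ≥ 90
  Larch: +10 → 10 < 30
  Morley: +40 → 80 ≥ 50
  Pike: +20 → 20 < 80
Round 3 — Alder, Ivory, Morley default.
  Arden: +30+40 → 70 ≥ 30
  Larch: +85+35 → 130 ≥ 30
Round 4 — Arden, Larch default.
No further defaults.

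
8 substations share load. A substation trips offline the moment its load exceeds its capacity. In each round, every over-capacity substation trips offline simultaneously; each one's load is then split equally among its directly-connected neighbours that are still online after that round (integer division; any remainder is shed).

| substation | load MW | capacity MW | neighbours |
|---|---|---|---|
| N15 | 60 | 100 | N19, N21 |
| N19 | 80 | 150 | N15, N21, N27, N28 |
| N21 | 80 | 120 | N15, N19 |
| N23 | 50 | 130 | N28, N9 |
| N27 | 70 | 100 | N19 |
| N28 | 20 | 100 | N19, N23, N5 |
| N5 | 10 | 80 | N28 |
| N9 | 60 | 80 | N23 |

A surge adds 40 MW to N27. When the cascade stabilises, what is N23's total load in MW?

Round 1 — N27 at 110 > 100. N27 trips offline.
  N27 sheds 110 MW to N19: 110 each.
    N19: 80+110 = 190 > 150
Round 2 — N19 trips offline.
  N19 sheds 190 MW to N15, N21, N28: 63 each (1 lost).
    N15: 60+63 = 123 > 100
    N21: 80+63 = 143 > 120
    N28: 20+63 = 83 ≤ 100
Round 3 — N15, N21 trip offline.
  N15 sheds 123 MW: no online neighbours, lost.
  N21 sheds 143 MW: no online neighbours, lost.
No further trips.

50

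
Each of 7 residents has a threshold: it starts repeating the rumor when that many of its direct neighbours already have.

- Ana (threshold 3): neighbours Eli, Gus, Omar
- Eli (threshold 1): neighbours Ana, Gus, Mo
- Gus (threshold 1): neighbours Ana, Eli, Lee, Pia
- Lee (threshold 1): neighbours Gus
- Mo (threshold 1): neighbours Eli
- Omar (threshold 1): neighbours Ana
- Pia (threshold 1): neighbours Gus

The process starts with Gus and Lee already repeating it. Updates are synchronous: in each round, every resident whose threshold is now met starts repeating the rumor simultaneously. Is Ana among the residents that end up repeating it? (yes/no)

Round 1 — Gus, Lee start repeating the rumor (initial).
Round 2 — checking thresholds:
  Ana: 1 of 3 neighbours < 3, below threshold.
  Eli: 1 of 3 neighbours ≥ 1, starts repeating the rumor.
  Pia: 1 of 1 neighbours ≥ 1, starts repeating the rumor.
Round 3 — checking thresholds:
  Ana: 2 of 3 neighbours < 3, below threshold.
  Mo: 1 of 1 neighbours ≥ 1, starts repeating the rumor.
Round 4 — no new spreads; cascade stops.

no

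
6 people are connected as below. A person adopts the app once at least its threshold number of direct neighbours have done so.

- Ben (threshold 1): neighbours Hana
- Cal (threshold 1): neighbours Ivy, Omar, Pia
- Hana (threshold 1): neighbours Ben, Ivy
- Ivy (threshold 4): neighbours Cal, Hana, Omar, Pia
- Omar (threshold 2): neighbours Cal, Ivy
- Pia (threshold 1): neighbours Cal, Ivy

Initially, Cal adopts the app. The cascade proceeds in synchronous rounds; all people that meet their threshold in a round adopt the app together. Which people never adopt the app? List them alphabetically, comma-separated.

Ben, Hana, Ivy, Omar

Round 1 — Cal adopts the app (initial).
Round 2 — checking thresholds:
  Ivy: 1 of 4 neighbours < 4, below threshold.
  Omar: 1 of 2 neighbours < 2, below threshold.
  Pia: 1 of 2 neighbours ≥ 1, adopts the app.
Round 3 — no new adoptions; cascade stops.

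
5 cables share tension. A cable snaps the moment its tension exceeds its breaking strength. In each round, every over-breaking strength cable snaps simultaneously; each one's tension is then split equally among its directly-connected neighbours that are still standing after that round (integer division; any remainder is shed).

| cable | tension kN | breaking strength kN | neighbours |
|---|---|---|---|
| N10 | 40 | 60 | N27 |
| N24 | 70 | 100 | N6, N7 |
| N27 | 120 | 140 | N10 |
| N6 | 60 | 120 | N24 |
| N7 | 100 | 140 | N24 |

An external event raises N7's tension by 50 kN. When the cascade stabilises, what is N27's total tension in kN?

120

Round 1 — N7 at 150 > 140. N7 snaps.
  N7 sheds 150 kN to N24: 150 each.
    N24: 70+150 = 220 > 100
Round 2 — N24 snaps.
  N24 sheds 220 kN to N6: 220 each.
    N6: 60+220 = 280 > 120
Round 3 — N6 snaps.
  N6 sheds 280 kN: no online neighbours, lost.
No further breaks.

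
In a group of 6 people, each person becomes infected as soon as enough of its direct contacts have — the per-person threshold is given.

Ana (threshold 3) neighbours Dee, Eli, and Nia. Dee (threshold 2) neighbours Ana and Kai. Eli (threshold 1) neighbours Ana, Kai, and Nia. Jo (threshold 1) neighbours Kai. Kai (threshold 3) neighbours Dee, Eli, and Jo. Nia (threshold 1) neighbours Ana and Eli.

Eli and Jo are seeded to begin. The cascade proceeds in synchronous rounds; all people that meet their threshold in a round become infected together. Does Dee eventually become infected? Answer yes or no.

Round 1 — Eli, Jo become infected (initial).
Round 2 — checking thresholds:
  Ana: 1 of 3 neighbours < 3, not yet.
  Kai: 2 of 3 neighbours < 3, not yet.
  Nia: 1 of 2 neighbours ≥ 1, becomes infected.
Round 3 — no new infections; cascade stops.

no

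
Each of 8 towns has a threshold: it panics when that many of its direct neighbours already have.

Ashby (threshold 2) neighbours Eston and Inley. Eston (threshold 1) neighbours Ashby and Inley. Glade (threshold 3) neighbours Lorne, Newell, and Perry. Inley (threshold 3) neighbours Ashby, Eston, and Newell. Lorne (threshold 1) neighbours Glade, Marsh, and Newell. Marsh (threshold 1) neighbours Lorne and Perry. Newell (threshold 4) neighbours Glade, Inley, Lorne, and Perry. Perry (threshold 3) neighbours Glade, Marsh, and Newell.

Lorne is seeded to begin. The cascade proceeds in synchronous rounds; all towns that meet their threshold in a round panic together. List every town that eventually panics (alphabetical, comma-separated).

Lorne, Marsh

Round 1 — Lorne panics (initial).
Round 2 — checking thresholds:
  Glade: 1 of 3 neighbours < 3, not yet.
  Marsh: 1 of 2 neighbours ≥ 1, panics.
  Newell: 1 of 4 neighbours < 4, not yet.
Round 3 — no new panics; cascade stops.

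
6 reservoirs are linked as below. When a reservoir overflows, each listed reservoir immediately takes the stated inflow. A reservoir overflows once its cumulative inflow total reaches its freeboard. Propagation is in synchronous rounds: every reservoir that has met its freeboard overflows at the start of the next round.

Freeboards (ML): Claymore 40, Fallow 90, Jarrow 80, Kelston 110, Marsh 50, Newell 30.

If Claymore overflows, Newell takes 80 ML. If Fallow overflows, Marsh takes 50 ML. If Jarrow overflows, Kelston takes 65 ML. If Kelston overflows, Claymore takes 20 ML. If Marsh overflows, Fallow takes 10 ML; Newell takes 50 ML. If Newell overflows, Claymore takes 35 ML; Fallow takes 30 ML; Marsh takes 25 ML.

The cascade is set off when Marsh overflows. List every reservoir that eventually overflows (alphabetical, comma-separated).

Marsh, Newell

Round 1 — Marsh overflows (initial).
  Fallow: +10 → 10 < 90
  Newell: +50 → 50 ≥ 30
Round 2 — Newell overflows.
  Claymore: +35 → 35 < 40
  Fallow: +30 → 40 < 90
No further overflows.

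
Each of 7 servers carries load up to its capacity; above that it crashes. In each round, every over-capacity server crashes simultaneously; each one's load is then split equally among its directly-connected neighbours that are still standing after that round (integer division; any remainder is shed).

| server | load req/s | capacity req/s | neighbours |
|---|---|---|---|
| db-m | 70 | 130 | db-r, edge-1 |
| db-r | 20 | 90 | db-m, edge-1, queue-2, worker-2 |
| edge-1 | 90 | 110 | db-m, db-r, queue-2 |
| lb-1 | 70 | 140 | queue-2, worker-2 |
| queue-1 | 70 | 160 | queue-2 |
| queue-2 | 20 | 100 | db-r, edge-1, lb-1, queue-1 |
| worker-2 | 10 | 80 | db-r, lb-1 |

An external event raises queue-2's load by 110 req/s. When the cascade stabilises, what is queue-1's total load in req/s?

Round 1 — queue-2 at 130 > 100. queue-2 crashes.
  queue-2 sheds 130 req/s to db-r, edge-1, lb-1, queue-1: 32 each (2 lost).
    db-r: 20+32 = 52 ≤ 90
    edge-1: 90+32 = 122 > 110
    lb-1: 70+32 = 102 ≤ 140
    queue-1: 70+32 = 102 ≤ 160
Round 2 — edge-1 crashes.
  edge-1 sheds 122 req/s to db-m, db-r: 61 each.
    db-m: 70+61 = 131 > 130
    db-r: 52+61 = 113 > 90
Round 3 — db-m, db-r crash.
  db-m sheds 131 req/s: no online neighbours, lost.
  db-r sheds 113 req/s to worker-2: 113 each.
    worker-2: 10+113 = 123 > 80
Round 4 — worker-2 crashes.
  worker-2 sheds 123 req/s to lb-1: 123 each.
    lb-1: 102+123 = 225 > 140
Round 5 — lb-1 crashes.
  lb-1 sheds 225 req/s: no online neighbours, lost.
No further crashes.

102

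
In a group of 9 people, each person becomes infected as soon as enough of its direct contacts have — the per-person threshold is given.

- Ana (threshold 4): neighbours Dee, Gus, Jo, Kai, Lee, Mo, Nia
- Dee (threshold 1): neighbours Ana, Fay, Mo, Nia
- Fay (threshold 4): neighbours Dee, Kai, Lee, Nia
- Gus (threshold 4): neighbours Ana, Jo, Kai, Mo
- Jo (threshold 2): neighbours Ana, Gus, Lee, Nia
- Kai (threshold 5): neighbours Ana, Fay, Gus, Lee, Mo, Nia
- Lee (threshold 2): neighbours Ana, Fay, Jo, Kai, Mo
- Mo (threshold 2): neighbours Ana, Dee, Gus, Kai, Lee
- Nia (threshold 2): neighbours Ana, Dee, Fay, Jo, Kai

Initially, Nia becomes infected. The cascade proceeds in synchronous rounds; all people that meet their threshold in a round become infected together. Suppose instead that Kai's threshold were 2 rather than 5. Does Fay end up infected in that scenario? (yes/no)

With Kai's threshold at 2:
Round 1 — Nia becomes infected (initial).
Round 2 — checking thresholds:
  Ana: 1 of 7 neighbours < 4, holds.
  Dee: 1 of 4 neighbours ≥ 1, becomes infected.
  Fay: 1 of 4 neighbours < 4, holds.
  Jo: 1 of 4 neighbours < 2, holds.
  Kai: 1 of 6 neighbours < 2, holds.
Round 3 — no new infections; cascade stops.

no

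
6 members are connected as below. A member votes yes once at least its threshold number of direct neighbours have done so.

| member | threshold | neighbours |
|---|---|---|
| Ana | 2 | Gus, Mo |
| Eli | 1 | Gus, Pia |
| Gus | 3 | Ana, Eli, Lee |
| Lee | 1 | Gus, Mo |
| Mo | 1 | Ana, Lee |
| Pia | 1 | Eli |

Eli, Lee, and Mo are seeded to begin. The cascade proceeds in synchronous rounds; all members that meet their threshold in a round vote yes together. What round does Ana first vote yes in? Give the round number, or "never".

Round 1 — Eli, Lee, Mo vote yes (initial).
Round 2 — checking thresholds:
  Ana: 1 of 2 neighbours < 2, below threshold.
  Gus: 2 of 3 neighbours < 3, below threshold.
  Pia: 1 of 1 neighbours ≥ 1, votes yes.
Round 3 — no new yes votes; cascade stops.

never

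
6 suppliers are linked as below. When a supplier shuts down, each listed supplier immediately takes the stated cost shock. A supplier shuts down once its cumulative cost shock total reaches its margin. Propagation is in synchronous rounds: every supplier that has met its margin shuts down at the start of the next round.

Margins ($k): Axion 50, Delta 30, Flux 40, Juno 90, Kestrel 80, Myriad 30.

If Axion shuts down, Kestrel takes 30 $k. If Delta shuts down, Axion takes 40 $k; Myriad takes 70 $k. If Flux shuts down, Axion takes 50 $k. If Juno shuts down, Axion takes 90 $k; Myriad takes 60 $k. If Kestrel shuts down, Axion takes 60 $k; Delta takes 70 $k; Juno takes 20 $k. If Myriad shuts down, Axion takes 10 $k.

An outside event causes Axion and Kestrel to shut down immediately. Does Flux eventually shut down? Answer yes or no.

Round 1 — Axion, Kestrel shut down (initial).
  Delta: +70 → 70 ≥ 30
  Juno: +20 → 20 < 90
Round 2 — Delta shuts down.
  Myriad: +70 → 70 ≥ 30
Round 3 — Myriad shuts down.
No further shutdowns.

no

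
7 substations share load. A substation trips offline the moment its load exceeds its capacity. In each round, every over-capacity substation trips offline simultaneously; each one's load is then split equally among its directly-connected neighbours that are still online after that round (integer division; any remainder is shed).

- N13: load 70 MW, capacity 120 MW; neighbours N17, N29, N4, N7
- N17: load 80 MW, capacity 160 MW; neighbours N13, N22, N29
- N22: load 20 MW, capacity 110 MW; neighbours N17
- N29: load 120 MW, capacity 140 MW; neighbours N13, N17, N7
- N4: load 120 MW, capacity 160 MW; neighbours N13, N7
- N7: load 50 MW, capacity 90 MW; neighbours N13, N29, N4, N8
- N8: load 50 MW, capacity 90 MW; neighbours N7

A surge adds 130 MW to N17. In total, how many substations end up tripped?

6

Round 1 — N17 at 210 > 160. N17 trips offline.
  N17 sheds 210 MW to N13, N22, N29: 70 each.
    N13: 70+70 = 140 > 120
    N22: 20+70 = 90 ≤ 110
    N29: 120+70 = 190 > 140
Round 2 — N13, N29 trip offline.
  N13 sheds 140 MW to N4, N7: 70 each.
    N4: 120+70 = 190 > 160
    N7: 50+70 = 120 > 90
  N29 sheds 190 MW to N7: 190 each.
    N7: 120+190 = 310 > 90
Round 3 — N4, N7 trip offline.
  N4 sheds 190 MW: no online neighbours, lost.
  N7 sheds 310 MW to N8: 310 each.
    N8: 50+310 = 360 > 90
Round 4 — N8 trips offline.
  N8 sheds 360 MW: no online neighbours, lost.
No further trips.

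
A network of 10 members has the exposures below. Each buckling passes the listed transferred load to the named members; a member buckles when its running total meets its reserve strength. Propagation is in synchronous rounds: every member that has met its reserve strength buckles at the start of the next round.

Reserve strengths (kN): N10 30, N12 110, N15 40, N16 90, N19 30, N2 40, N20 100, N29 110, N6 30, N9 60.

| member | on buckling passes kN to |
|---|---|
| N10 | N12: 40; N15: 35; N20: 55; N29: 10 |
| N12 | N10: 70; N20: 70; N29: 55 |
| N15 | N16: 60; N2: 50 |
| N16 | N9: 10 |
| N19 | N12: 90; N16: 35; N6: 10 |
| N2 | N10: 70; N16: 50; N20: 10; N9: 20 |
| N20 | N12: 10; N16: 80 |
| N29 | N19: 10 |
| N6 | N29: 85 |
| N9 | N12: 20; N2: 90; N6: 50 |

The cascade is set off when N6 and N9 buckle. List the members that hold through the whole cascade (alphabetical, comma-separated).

Round 1 — N6, N9 buckle (initial).
  N12: +20 → 20 < 110
  N2: +90 → 90 ≥ 40
  N29: +85 → 85 < 110
Round 2 — N2 buckles.
  N10: +70 → 70 ≥ 30
  N16: +50 → 50 < 90
  N20: +10 → 10 < 100
Round 3 — N10 buckles.
  N12: +40 → 60 < 110
  N15: +35 → 35 < 40
  N20: +55 → 65 < 100
  N29: +10 → 95 < 110
No further bucklings.

N12, N15, N16, N19, N20, N29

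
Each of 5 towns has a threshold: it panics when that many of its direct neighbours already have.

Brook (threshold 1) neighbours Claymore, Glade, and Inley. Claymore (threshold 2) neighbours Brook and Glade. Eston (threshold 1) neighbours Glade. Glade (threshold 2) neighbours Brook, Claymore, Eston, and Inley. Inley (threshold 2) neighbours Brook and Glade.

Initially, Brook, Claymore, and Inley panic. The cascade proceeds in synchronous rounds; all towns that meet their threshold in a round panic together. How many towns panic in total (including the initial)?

5

Round 1 — Brook, Claymore, Inley panic (initial).
Round 2 — checking thresholds:
  Glade: 3 of 4 neighbours ≥ 2, panics.
Round 3 — checking thresholds:
  Eston: 1 of 1 neighbours ≥ 1, panics.
Round 4 — no new panics; cascade stops.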